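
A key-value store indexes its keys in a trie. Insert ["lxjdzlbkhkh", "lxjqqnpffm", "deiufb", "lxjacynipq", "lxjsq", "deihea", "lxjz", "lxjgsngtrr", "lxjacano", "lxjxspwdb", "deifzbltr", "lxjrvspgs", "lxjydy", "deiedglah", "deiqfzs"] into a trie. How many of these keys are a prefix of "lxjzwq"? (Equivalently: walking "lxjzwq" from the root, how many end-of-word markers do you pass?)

1

Walk "lxjzwq" from the root; an end-of-word marker is hit whenever a stored word is a prefix of "lxjzwq".
Prefixes of the query that are stored words: "lxjz"
Count: 1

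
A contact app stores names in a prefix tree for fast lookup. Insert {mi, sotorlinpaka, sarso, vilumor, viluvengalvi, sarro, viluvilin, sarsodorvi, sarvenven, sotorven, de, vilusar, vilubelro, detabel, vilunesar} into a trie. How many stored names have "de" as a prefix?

2

Traverse to the node for "de", then collect every word in that subtree.
Matches: "de", "detabel"
Count: 2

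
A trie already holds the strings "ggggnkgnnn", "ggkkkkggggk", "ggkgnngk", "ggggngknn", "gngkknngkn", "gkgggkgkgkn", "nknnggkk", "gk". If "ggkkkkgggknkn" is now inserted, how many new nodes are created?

The longest prefix of "ggkkkkgggknkn" already in the trie is "ggkkkkggg" (length 9).
Each of the 4 remaining characters creates one node.

4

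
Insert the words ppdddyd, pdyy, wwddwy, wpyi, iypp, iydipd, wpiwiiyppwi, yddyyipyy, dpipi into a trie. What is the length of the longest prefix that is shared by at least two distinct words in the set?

2

Equivalently: take the maximum, over all pairs, of their longest common prefix length.
"iydipd" and "iypp" agree on "iy" (2 characters) before diverging; nothing deeper is shared.
Longest shared-prefix length: 2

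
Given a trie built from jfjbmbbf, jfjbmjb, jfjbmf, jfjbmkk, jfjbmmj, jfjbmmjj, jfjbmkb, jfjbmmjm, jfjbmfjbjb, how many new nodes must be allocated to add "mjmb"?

Nothing in the trie begins with "m"; the whole of "mjmb" is new.
4 − 0 = 4 new nodes.

4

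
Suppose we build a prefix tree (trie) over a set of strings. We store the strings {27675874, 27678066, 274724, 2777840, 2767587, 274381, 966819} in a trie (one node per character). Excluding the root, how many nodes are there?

30

For each word, the new-node count is its length minus the longest prefix already in the trie:
  "27675874" → 8 new (2, 7, 6, 7, 5, 8, 7, 4)
  "27678066" → prefix "2767" already present; 4 new (8, 0, 6, 6)
  "274724" → prefix "27" already present; 4 new (4, 7, 2, 4)
  "2777840" → prefix "27" already present; 5 new (7, 7, 8, 4, 0)
  "2767587" → prefix "2767587" already present; 0 new (none)
  "274381" → prefix "274" already present; 3 new (3, 8, 1)
  "966819" → 6 new (9, 6, 6, 8, 1, 9)
Total nodes = 8 + 4 + 4 + 5 + 0 + 3 + 6 = 30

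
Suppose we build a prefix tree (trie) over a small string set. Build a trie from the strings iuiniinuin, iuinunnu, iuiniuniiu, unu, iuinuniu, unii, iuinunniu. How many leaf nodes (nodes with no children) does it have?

A leaf is a node with no children — equivalently, the end of a word that is not a proper prefix of any other stored word.
Those words: "iuiniinuin", "iuiniuniiu", "iuinuniu", "iuinunniu", "iuinunnu", "unii", "unu"
Leaf count: 7

7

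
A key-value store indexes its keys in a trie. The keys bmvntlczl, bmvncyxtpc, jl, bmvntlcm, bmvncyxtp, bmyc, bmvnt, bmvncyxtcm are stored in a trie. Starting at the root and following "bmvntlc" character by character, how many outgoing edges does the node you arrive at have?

The children of the "bmvntlc" node are the distinct next characters among strings starting with "bmvntlc".
Characters that immediately follow "bmvntlc" among the stored strings: {m, z}.
That node has 2 child edges.

2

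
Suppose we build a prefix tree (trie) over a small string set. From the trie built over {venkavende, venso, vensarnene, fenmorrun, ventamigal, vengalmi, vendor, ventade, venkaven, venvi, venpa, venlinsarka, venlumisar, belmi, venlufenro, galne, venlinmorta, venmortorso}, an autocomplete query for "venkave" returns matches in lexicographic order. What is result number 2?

DFS of the "venkave" subtree visits, in order: "venkaven", "venkavende"
The 2nd is venkavende.

venkavende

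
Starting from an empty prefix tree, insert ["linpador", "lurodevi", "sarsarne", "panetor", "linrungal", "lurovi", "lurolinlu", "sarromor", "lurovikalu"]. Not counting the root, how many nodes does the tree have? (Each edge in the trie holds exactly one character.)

52

Count nodes per top-level branch (shared prefixes stored once):
  'l'-branch (linpador, linrungal, lurodevi, lurolinlu, lurovi, lurovikalu): 32 nodes
  'p'-branch (panetor): 7 nodes
  's'-branch (sarromor, sarsarne): 13 nodes
Sum: 52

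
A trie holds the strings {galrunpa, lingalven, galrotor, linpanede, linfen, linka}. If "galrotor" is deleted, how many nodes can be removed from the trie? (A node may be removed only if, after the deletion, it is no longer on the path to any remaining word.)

A node on "galrotor"'s path can go only if nothing else ends at it or branches off below it.
The suffix "otor" (4 nodes) is used only by "galrotor"; the node for "galr" still has the child "u", so pruning stops there.
Nodes removed: 4

4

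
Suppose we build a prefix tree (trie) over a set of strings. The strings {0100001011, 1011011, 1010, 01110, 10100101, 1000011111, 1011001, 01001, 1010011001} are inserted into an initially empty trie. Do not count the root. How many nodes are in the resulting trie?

Trie structure (* marks end of a word):
(root)
├─ 0
│  └─ 1
│     ├─ 0
│     │  └─ 0
│     │     ├─ 0
│     │     │  └─ 0
│     │     │     └─ 1
│     │     │        └─ 0
│     │     │           └─ 1
│     │     │              └─ 1 *
│     │     └─ 1 *
│     └─ 1
│        └─ 1
│           └─ 0 *
└─ 1
   └─ 0
      ├─ 0
      │  └─ 0
      │     └─ 0
      │        └─ 1
      │           └─ 1
      │              └─ 1
      │                 └─ 1
      │                    └─ 1 *
      └─ 1
         ├─ 0 *
         │  └─ 0
         │     └─ 1
         │        ├─ 0
         │        │  └─ 1 *
         │        └─ 1
         │           └─ 0
         │              └─ 0
         │                 └─ 1 *
         └─ 1
            └─ 0
               ├─ 0
               │  └─ 1 *
               └─ 1
                  └─ 1 *
Counting every labelled node above: 40.

40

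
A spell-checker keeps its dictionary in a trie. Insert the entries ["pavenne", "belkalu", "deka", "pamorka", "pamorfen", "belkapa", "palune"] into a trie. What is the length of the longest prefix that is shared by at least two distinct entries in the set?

5

Look for the deepest trie node that still has at least two words in its subtree.
"belkalu" and "belkapa" agree on "belka" (5 characters) before diverging; nothing deeper is shared.
Longest shared-prefix length: 5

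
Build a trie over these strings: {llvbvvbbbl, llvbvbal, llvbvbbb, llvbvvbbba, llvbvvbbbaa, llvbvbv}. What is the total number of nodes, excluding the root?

Insert word by word; a character creates a node only if that edge doesn't already exist:
  "llvbvvbbbl" → 10 new (l, l, v, b, v, v, b, b, b, l)
  "llvbvbal" → prefix "llvbv" already present; 3 new (b, a, l)
  "llvbvbbb" → prefix "llvbvb" already present; 2 new (b, b)
  "llvbvvbbba" → prefix "llvbvvbbb" already present; 1 new (a)
  "llvbvvbbbaa" → prefix "llvbvvbbba" already present; 1 new (a)
  "llvbvbv" → prefix "llvbvb" already present; 1 new (v)
Total nodes = 10 + 3 + 2 + 1 + 1 + 1 = 18

18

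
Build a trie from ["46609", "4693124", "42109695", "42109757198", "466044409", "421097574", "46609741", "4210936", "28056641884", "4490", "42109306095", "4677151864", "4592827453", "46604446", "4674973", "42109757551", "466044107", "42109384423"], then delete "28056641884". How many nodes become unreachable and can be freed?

11

A node on "28056641884"'s path can go only if nothing else ends at it or branches off below it.
No other word shares any prefix with "28056641884", so all 11 of its nodes go.
Nodes removed: 11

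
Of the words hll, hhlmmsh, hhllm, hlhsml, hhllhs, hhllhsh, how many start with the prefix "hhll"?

3

Walk to "hhll"; the words in its subtree are exactly those with that prefix.
Matches: "hhllhs", "hhllhsh", "hhllm"
Count: 3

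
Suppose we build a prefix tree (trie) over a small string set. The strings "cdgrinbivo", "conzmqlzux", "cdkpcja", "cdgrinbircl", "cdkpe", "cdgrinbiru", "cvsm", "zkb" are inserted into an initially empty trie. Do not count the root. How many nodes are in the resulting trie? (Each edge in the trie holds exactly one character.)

Insert word by word; a character creates a node only if that edge doesn't already exist:
  "cdgrinbivo" → 10 new (c, d, g, r, i, n, b, i, v, o)
  "conzmqlzux" → prefix "c" already present; 9 new (o, n, z, m, q, l, z, u, x)
  "cdkpcja" → prefix "cd" already present; 5 new (k, p, c, j, a)
  "cdgrinbircl" → prefix "cdgrinbi" already present; 3 new (r, c, l)
  "cdkpe" → prefix "cdkp" already present; 1 new (e)
  "cdgrinbiru" → prefix "cdgrinbir" already present; 1 new (u)
  "cvsm" → prefix "c" already present; 3 new (v, s, m)
  "zkb" → 3 new (z, k, b)
Total nodes = 10 + 9 + 5 + 3 + 1 + 1 + 3 + 3 = 35

35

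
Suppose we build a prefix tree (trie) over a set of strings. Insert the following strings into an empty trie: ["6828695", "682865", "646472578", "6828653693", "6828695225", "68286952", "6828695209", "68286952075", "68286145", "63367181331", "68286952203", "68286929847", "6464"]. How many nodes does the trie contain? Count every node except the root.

Count nodes per top-level branch (shared prefixes stored once):
  '6'-branch (63367181331, 6464, 646472578, 68286145, 682865, 6828653693, 68286929847, 6828695, 68286952, 68286952075, 6828695209, 68286952203, 6828695225): 47 nodes
Sum: 47

47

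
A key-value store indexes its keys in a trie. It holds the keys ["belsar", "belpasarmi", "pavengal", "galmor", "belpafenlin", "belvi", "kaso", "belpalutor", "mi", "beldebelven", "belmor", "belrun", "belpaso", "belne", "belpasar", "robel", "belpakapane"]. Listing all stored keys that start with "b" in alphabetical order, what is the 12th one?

DFS of the "b" subtree visits, in order: "beldebelven", "belmor", "belne", "belpafenlin", "belpakapane", "belpalutor", "belpasar", "belpasarmi", "belpaso", "belrun", "belsar", "belvi"
The 12th is belvi.

belvi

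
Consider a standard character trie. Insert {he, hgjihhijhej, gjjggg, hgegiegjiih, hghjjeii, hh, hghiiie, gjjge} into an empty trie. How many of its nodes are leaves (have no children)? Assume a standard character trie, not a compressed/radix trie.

Leaves are exactly the stored words that no other stored word extends.
Those words: "gjjge", "gjjggg", "he", "hgegiegjiih", "hghiiie", "hghjjeii", "hgjihhijhej", "hh"
Leaf count: 8

8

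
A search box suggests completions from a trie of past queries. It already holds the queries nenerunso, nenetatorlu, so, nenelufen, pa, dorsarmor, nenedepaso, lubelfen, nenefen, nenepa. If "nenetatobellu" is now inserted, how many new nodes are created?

"nenetato" is already a path in the trie; the remaining "bellu" must be added.
New nodes needed: |"nenetatobellu"| − 8 = 13 − 8 = 5.

5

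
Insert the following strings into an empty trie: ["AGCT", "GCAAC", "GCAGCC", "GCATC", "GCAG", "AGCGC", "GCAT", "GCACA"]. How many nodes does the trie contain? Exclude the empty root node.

Trace insertions, counting only characters that open a new branch:
  "AGCT" → 4 new (A, G, C, T)
  "GCAAC" → 5 new (G, C, A, A, C)
  "GCAGCC" → prefix "GCA" already present; 3 new (G, C, C)
  "GCATC" → prefix "GCA" already present; 2 new (T, C)
  "GCAG" → prefix "GCAG" already present; 0 new (none)
  "AGCGC" → prefix "AGC" already present; 2 new (G, C)
  "GCAT" → prefix "GCAT" already present; 0 new (none)
  "GCACA" → prefix "GCA" already present; 2 new (C, A)
Total nodes = 4 + 5 + 3 + 2 + 0 + 2 + 0 + 2 = 18

18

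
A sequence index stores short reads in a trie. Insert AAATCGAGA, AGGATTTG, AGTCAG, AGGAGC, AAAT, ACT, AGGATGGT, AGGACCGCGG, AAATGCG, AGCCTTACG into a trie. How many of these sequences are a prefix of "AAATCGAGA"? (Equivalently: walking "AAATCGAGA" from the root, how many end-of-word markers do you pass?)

Check each prefix of "AAATCGAGA" against the stored set — each match is an end-marker on the path.
Prefixes of the query that are stored words: "AAAT", "AAATCGAGA"
Count: 2

2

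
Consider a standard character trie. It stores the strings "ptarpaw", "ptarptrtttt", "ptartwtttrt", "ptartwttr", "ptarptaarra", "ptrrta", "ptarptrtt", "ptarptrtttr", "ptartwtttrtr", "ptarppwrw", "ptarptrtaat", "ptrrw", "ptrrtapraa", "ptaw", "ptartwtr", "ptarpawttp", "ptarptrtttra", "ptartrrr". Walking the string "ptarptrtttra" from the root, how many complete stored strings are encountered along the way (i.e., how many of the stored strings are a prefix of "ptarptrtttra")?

3

Traverse "ptarptrtttra" character by character; count nodes along the way that are marked as word ends.
Prefixes of the query that are stored words: "ptarptrtt", "ptarptrtttr", "ptarptrtttra"
Count: 3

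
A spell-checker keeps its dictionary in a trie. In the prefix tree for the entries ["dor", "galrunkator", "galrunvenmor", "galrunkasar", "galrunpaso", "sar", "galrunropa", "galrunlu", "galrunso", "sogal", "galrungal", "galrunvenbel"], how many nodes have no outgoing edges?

12

Leaves are exactly the stored words that no other stored word extends.
Those words: "dor", "galrungal", "galrunkasar", "galrunkator", "galrunlu", "galrunpaso", "galrunropa", "galrunso", "galrunvenbel", "galrunvenmor", "sar", "sogal"
Leaf count: 12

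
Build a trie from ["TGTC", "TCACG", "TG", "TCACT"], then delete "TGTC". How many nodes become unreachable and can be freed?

2

After clearing the end-marker at "TGTC", prune upward until reaching a node still needed by another word.
The suffix "TC" (2 nodes) is used only by "TGTC"; "TG" is itself a stored word, so pruning stops there.
Nodes removed: 2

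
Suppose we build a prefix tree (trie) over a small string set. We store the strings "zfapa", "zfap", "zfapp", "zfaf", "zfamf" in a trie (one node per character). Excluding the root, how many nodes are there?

Count nodes per top-level branch (shared prefixes stored once):
  'z'-branch (zfaf, zfamf, zfap, zfapa, zfapp): 9 nodes
Sum: 9

9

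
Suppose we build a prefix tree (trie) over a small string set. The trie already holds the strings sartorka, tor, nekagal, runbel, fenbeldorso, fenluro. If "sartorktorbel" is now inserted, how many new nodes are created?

The longest prefix of "sartorktorbel" already in the trie is "sartork" (length 7).
Each of the 6 remaining characters creates one node.

6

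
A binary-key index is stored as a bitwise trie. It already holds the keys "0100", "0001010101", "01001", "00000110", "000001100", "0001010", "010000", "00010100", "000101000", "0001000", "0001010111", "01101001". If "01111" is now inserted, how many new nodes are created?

Walking "01111" from the root, the first 3 characters ("011") follow existing edges; "1" is the first miss.
New nodes needed: |"01111"| − 3 = 5 − 3 = 2.

2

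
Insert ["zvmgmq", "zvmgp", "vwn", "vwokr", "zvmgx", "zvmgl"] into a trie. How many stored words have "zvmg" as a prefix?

4

Traverse to the node for "zvmg", then collect every word in that subtree.
Matches: "zvmgl", "zvmgmq", "zvmgp", "zvmgx"
Count: 4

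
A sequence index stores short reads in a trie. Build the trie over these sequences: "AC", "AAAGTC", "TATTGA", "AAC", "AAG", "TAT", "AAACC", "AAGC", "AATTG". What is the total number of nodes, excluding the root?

21

For each word, the new-node count is its length minus the longest prefix already in the trie:
  "AC" → 2 new (A, C)
  "AAAGTC" → prefix "A" already present; 5 new (A, A, G, T, C)
  "TATTGA" → 6 new (T, A, T, T, G, A)
  "AAC" → prefix "AA" already present; 1 new (C)
  "AAG" → prefix "AA" already present; 1 new (G)
  "TAT" → prefix "TAT" already present; 0 new (none)
  "AAACC" → prefix "AAA" already present; 2 new (C, C)
  "AAGC" → prefix "AAG" already present; 1 new (C)
  "AATTG" → prefix "AA" already present; 3 new (T, T, G)
Total nodes = 2 + 5 + 6 + 1 + 1 + 0 + 2 + 1 + 3 = 21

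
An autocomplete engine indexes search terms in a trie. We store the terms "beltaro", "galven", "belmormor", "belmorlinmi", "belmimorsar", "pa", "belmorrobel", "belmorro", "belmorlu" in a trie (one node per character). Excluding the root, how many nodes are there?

Trie structure (* marks end of a word):
(root)
├─ b
│  └─ e
│     └─ l
│        ├─ m
│        │  ├─ i
│        │  │  └─ m
│        │  │     └─ o
│        │  │        └─ r
│        │  │           └─ s
│        │  │              └─ a
│        │  │                 └─ r *
│        │  └─ o
│        │     └─ r
│        │        ├─ l
│        │        │  ├─ i
│        │        │  │  └─ n
│        │        │  │     └─ m
│        │        │  │        └─ i *
│        │        │  └─ u *
│        │        ├─ m
│        │        │  └─ o
│        │        │     └─ r *
│        │        └─ r
│        │           └─ o *
│        │              └─ b
│        │                 └─ e
│        │                    └─ l *
│        └─ t
│           └─ a
│              └─ r
│                 └─ o *
├─ g
│  └─ a
│     └─ l
│        └─ v
│           └─ e
│              └─ n *
└─ p
   └─ a *
Counting every labelled node above: 39.

39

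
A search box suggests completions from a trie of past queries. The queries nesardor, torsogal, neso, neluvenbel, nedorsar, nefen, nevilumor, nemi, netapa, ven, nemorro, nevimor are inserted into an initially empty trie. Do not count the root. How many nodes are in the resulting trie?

57

Trace insertions, counting only characters that open a new branch:
  "nesardor" → 8 new (n, e, s, a, r, d, o, r)
  "torsogal" → 8 new (t, o, r, s, o, g, a, l)
  "neso" → prefix "nes" already present; 1 new (o)
  "neluvenbel" → prefix "ne" already present; 8 new (l, u, v, e, n, b, e, l)
  "nedorsar" → prefix "ne" already present; 6 new (d, o, r, s, a, r)
  "nefen" → prefix "ne" already present; 3 new (f, e, n)
  "nevilumor" → prefix "ne" already present; 7 new (v, i, l, u, m, o, r)
  "nemi" → prefix "ne" already present; 2 new (m, i)
  "netapa" → prefix "ne" already present; 4 new (t, a, p, a)
  "ven" → 3 new (v, e, n)
  "nemorro" → prefix "nem" already present; 4 new (o, r, r, o)
  "nevimor" → prefix "nevi" already present; 3 new (m, o, r)
Total nodes = 8 + 8 + 1 + 8 + 6 + 3 + 7 + 2 + 4 + 3 + 4 + 3 = 57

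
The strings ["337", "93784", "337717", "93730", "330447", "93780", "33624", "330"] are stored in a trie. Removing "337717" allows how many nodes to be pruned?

3

A node on "337717"'s path can go only if nothing else ends at it or branches off below it.
The suffix "717" (3 nodes) is used only by "337717"; "337" is itself a stored word, so pruning stops there.
Nodes removed: 3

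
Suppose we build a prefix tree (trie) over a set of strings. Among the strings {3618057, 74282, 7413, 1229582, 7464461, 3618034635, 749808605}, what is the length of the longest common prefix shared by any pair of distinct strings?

Look for the deepest trie node that still has at least two words in its subtree.
"3618034635" and "3618057" agree on "36180" (5 characters) before diverging; nothing deeper is shared.
Longest shared-prefix length: 5

5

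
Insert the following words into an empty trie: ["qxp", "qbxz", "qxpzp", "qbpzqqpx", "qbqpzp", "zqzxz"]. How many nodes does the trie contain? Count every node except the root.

23

For each word, the new-node count is its length minus the longest prefix already in the trie:
  "qxp" → 3 new (q, x, p)
  "qbxz" → prefix "q" already present; 3 new (b, x, z)
  "qxpzp" → prefix "qxp" already present; 2 new (z, p)
  "qbpzqqpx" → prefix "qb" already present; 6 new (p, z, q, q, p, x)
  "qbqpzp" → prefix "qb" already present; 4 new (q, p, z, p)
  "zqzxz" → 5 new (z, q, z, x, z)
Total nodes = 3 + 3 + 2 + 6 + 4 + 5 = 23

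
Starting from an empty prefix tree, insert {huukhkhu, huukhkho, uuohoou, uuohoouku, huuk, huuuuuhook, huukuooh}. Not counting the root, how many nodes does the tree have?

29

Trie structure (* marks end of a word):
(root)
├─ h
│  └─ u
│     └─ u
│        ├─ k *
│        │  ├─ h
│        │  │  └─ k
│        │  │     └─ h
│        │  │        ├─ o *
│        │  │        └─ u *
│        │  └─ u
│        │     └─ o
│        │        └─ o
│        │           └─ h *
│        └─ u
│           └─ u
│              └─ u
│                 └─ h
│                    └─ o
│                       └─ o
│                          └─ k *
└─ u
   └─ u
      └─ o
         └─ h
            └─ o
               └─ o
                  └─ u *
                     └─ k
                        └─ u *
Counting every labelled node above: 29.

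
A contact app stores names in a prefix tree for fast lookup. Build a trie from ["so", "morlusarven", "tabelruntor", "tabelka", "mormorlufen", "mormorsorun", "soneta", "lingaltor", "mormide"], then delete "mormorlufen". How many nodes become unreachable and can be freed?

5

A node on "mormorlufen"'s path can go only if nothing else ends at it or branches off below it.
The suffix "lufen" (5 nodes) is used only by "mormorlufen"; the node for "mormor" still has the child "s", so pruning stops there.
Nodes removed: 5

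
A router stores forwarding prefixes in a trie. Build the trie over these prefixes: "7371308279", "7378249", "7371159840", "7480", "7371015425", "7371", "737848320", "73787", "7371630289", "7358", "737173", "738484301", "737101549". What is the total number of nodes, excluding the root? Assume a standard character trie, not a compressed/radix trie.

Insert word by word; a character creates a node only if that edge doesn't already exist:
  "7371308279" → 10 new (7, 3, 7, 1, 3, 0, 8, 2, 7, 9)
  "7378249" → prefix "737" already present; 4 new (8, 2, 4, 9)
  "7371159840" → prefix "7371" already present; 6 new (1, 5, 9, 8, 4, 0)
  "7480" → prefix "7" already present; 3 new (4, 8, 0)
  "7371015425" → prefix "7371" already present; 6 new (0, 1, 5, 4, 2, 5)
  "7371" → prefix "7371" already present; 0 new (none)
  "737848320" → prefix "7378" already present; 5 new (4, 8, 3, 2, 0)
  "73787" → prefix "7378" already present; 1 new (7)
  "7371630289" → prefix "7371" already present; 6 new (6, 3, 0, 2, 8, 9)
  "7358" → prefix "73" already present; 2 new (5, 8)
  "737173" → prefix "7371" already present; 2 new (7, 3)
  "738484301" → prefix "73" already present; 7 new (8, 4, 8, 4, 3, 0, 1)
  "737101549" → prefix "73710154" already present; 1 new (9)
Total nodes = 10 + 4 + 6 + 3 + 6 + 0 + 5 + 1 + 6 + 2 + 2 + 7 + 1 = 53

53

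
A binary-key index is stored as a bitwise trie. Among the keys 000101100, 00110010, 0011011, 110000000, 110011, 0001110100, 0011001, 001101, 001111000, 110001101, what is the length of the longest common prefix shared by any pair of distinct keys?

7

The deepest shared node is where two words last agree before diverging.
"0011001" and "00110010" agree on "0011001" (7 characters) before diverging; nothing deeper is shared.
Longest shared-prefix length: 7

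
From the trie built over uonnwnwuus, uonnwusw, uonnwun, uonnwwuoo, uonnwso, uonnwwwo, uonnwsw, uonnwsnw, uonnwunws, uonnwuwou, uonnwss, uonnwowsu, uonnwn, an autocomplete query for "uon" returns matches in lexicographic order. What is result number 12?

Words with prefix "uon", in lexicographic order: "uonnwn", "uonnwnwuus", "uonnwowsu", "uonnwsnw", "uonnwso", "uonnwss", "uonnwsw", "uonnwun", "uonnwunws", "uonnwusw", "uonnwuwou", "uonnwwuoo", "uonnwwwo"
The 12th is uonnwwuoo.

uonnwwuoo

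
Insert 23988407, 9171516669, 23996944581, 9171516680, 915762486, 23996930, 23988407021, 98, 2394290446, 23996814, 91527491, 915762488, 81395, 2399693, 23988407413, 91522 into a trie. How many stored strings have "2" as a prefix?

8

Traverse to the node for "2", then collect every word in that subtree.
Words under "2": 2394290446, 23988407, 23988407021, 23988407413, 23996814, 2399693, 23996930, 23996944581
Count: 8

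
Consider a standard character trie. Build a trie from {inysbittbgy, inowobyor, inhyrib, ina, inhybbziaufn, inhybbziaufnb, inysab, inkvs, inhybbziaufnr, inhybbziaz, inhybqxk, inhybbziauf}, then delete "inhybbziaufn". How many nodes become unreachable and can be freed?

Walk "inhybbziaufn" from the leaf back toward the root, removing each node that no remaining word uses.
Every node on "inhybbziaufn" is still needed (e.g. by "inhybbziaufnb"), so nothing is freed.
Nodes removed: 0

0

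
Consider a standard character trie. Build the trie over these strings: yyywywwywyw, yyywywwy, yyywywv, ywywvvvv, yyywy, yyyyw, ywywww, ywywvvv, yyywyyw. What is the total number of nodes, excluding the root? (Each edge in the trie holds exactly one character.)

Insert word by word; a character creates a node only if that edge doesn't already exist:
  "yyywywwywyw" → 11 new (y, y, y, w, y, w, w, y, w, y, w)
  "yyywywwy" → prefix "yyywywwy" already present; 0 new (none)
  "yyywywv" → prefix "yyywyw" already present; 1 new (v)
  "ywywvvvv" → prefix "y" already present; 7 new (w, y, w, v, v, v, v)
  "yyywy" → prefix "yyywy" already present; 0 new (none)
  "yyyyw" → prefix "yyy" already present; 2 new (y, w)
  "ywywww" → prefix "ywyw" already present; 2 new (w, w)
  "ywywvvv" → prefix "ywywvvv" already present; 0 new (none)
  "yyywyyw" → prefix "yyywy" already present; 2 new (y, w)
Total nodes = 11 + 0 + 1 + 7 + 0 + 2 + 2 + 0 + 2 = 25

25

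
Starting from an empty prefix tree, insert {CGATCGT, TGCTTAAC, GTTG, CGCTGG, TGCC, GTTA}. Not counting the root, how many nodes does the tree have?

25

Count nodes per top-level branch (shared prefixes stored once):
  'C'-branch (CGATCGT, CGCTGG): 11 nodes
  'G'-branch (GTTA, GTTG): 5 nodes
  'T'-branch (TGCC, TGCTTAAC): 9 nodes
Sum: 25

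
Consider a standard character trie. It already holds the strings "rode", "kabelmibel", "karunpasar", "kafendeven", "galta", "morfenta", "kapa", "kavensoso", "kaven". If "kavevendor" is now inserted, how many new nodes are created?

6

The longest prefix of "kavevendor" already in the trie is "kave" (length 4).
Each of the 6 remaining characters creates one node.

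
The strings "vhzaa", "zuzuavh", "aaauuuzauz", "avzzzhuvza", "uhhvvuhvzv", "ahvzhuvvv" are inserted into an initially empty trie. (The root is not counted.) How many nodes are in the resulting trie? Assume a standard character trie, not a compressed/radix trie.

Trace insertions, counting only characters that open a new branch:
  "vhzaa" → 5 new (v, h, z, a, a)
  "zuzuavh" → 7 new (z, u, z, u, a, v, h)
  "aaauuuzauz" → 10 new (a, a, a, u, u, u, z, a, u, z)
  "avzzzhuvza" → prefix "a" already present; 9 new (v, z, z, z, h, u, v, z, a)
  "uhhvvuhvzv" → 10 new (u, h, h, v, v, u, h, v, z, v)
  "ahvzhuvvv" → prefix "a" already present; 8 new (h, v, z, h, u, v, v, v)
Total nodes = 5 + 7 + 10 + 9 + 10 + 8 = 49

49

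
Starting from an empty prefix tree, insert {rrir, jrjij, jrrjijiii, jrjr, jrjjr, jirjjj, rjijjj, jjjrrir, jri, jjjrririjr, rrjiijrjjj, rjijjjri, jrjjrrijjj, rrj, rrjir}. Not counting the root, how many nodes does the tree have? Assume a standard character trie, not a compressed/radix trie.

55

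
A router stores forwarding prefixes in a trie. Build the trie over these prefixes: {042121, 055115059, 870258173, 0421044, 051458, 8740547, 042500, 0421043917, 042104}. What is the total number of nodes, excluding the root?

Trace insertions, counting only characters that open a new branch:
  "042121" → 6 new (0, 4, 2, 1, 2, 1)
  "055115059" → prefix "0" already present; 8 new (5, 5, 1, 1, 5, 0, 5, 9)
  "870258173" → 9 new (8, 7, 0, 2, 5, 8, 1, 7, 3)
  "0421044" → prefix "0421" already present; 3 new (0, 4, 4)
  "051458" → prefix "05" already present; 4 new (1, 4, 5, 8)
  "8740547" → prefix "87" already present; 5 new (4, 0, 5, 4, 7)
  "042500" → prefix "042" already present; 3 new (5, 0, 0)
  "0421043917" → prefix "042104" already present; 4 new (3, 9, 1, 7)
  "042104" → prefix "042104" already present; 0 new (none)
Total nodes = 6 + 8 + 9 + 3 + 4 + 5 + 3 + 4 + 0 = 42

42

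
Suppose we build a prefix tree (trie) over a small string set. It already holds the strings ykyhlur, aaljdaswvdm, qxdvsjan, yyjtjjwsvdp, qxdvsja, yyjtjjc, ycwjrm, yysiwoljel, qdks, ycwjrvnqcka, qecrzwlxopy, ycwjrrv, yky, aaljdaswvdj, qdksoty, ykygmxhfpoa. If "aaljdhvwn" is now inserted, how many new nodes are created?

The longest prefix of "aaljdhvwn" already in the trie is "aaljd" (length 5).
So 9 − 5 = 4 new nodes.

4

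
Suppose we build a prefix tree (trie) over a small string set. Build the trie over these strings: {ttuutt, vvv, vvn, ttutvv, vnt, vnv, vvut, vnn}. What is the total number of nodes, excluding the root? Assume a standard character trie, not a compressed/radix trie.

Trace insertions, counting only characters that open a new branch:
  "ttuutt" → 6 new (t, t, u, u, t, t)
  "vvv" → 3 new (v, v, v)
  "vvn" → prefix "vv" already present; 1 new (n)
  "ttutvv" → prefix "ttu" already present; 3 new (t, v, v)
  "vnt" → prefix "v" already present; 2 new (n, t)
  "vnv" → prefix "vn" already present; 1 new (v)
  "vvut" → prefix "vv" already present; 2 new (u, t)
  "vnn" → prefix "vn" already present; 1 new (n)
Total nodes = 6 + 3 + 1 + 3 + 2 + 1 + 2 + 1 = 19

19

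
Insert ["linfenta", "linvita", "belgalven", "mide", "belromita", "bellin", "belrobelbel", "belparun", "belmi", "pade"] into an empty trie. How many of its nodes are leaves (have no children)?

Leaves are exactly the stored words that no other stored word extends.
Those words: "belgalven", "bellin", "belmi", "belparun", "belrobelbel", "belromita", "linfenta", "linvita", "mide", "pade"
Leaf count: 10

10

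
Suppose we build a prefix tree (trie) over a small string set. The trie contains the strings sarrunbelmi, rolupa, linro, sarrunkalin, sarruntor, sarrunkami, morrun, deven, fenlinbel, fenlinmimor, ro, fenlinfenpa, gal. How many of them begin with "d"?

Filter for entries beginning with "d":
Matches: "deven"
Count: 1

1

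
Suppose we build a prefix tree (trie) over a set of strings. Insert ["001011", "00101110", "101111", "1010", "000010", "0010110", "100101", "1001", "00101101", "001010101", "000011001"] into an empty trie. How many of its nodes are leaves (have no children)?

A leaf is a node with no children — equivalently, the end of a word that is not a proper prefix of any other stored word.
Those words: "000010", "000011001", "001010101", "00101101", "00101110", "100101", "1010", "101111"
Leaf count: 8

8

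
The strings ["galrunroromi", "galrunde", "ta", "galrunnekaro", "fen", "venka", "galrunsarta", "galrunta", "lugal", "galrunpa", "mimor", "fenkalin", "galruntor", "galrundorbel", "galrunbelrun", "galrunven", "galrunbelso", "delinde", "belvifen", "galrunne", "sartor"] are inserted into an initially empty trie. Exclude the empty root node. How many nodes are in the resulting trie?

Insert word by word; a character creates a node only if that edge doesn't already exist:
  "galrunroromi" → 12 new (g, a, l, r, u, n, r, o, r, o, m, i)
  "galrunde" → prefix "galrun" already present; 2 new (d, e)
  "ta" → 2 new (t, a)
  "galrunnekaro" → prefix "galrun" already present; 6 new (n, e, k, a, r, o)
  "fen" → 3 new (f, e, n)
  "venka" → 5 new (v, e, n, k, a)
  "galrunsarta" → prefix "galrun" already present; 5 new (s, a, r, t, a)
  "galrunta" → prefix "galrun" already present; 2 new (t, a)
  "lugal" → 5 new (l, u, g, a, l)
  "galrunpa" → prefix "galrun" already present; 2 new (p, a)
  "mimor" → 5 new (m, i, m, o, r)
  "fenkalin" → prefix "fen" already present; 5 new (k, a, l, i, n)
  "galruntor" → prefix "galrunt" already present; 2 new (o, r)
  "galrundorbel" → prefix "galrund" already present; 5 new (o, r, b, e, l)
  "galrunbelrun" → prefix "galrun" already present; 6 new (b, e, l, r, u, n)
  "galrunven" → prefix "galrun" already present; 3 new (v, e, n)
  "galrunbelso" → prefix "galrunbel" already present; 2 new (s, o)
  "delinde" → 7 new (d, e, l, i, n, d, e)
  "belvifen" → 8 new (b, e, l, v, i, f, e, n)
  "galrunne" → prefix "galrunne" already present; 0 new (none)
  "sartor" → 6 new (s, a, r, t, o, r)
Total nodes = 12 + 2 + 2 + 6 + 3 + 5 + 5 + 2 + 5 + 2 + 5 + 5 + 2 + 5 + 6 + 3 + 2 + 7 + 8 + 0 + 6 = 93

93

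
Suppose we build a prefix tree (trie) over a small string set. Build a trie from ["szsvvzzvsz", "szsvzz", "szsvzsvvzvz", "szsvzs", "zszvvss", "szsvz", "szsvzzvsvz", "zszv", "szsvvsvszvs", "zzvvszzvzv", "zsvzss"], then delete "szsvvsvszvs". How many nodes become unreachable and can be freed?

After clearing the end-marker at "szsvvsvszvs", prune upward until reaching a node still needed by another word.
The suffix "svszvs" (6 nodes) is used only by "szsvvsvszvs"; the node for "szsvv" still has the child "z", so pruning stops there.
Nodes removed: 6

6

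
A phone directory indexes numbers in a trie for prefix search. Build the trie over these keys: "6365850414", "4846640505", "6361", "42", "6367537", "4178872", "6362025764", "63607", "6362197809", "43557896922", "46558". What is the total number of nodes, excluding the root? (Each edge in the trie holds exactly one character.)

Insert word by word; a character creates a node only if that edge doesn't already exist:
  "6365850414" → 10 new (6, 3, 6, 5, 8, 5, 0, 4, 1, 4)
  "4846640505" → 10 new (4, 8, 4, 6, 6, 4, 0, 5, 0, 5)
  "6361" → prefix "636" already present; 1 new (1)
  "42" → prefix "4" already present; 1 new (2)
  "6367537" → prefix "636" already present; 4 new (7, 5, 3, 7)
  "4178872" → prefix "4" already present; 6 new (1, 7, 8, 8, 7, 2)
  "6362025764" → prefix "636" already present; 7 new (2, 0, 2, 5, 7, 6, 4)
  "63607" → prefix "636" already present; 2 new (0, 7)
  "6362197809" → prefix "6362" already present; 6 new (1, 9, 7, 8, 0, 9)
  "43557896922" → prefix "4" already present; 10 new (3, 5, 5, 7, 8, 9, 6, 9, 2, 2)
  "46558" → prefix "4" already present; 4 new (6, 5, 5, 8)
Total nodes = 10 + 10 + 1 + 1 + 4 + 6 + 7 + 2 + 6 + 10 + 4 = 61

61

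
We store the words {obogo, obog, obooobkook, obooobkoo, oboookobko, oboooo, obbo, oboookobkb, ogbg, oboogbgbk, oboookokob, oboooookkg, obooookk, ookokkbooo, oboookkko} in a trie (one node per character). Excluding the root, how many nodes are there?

50

Count nodes per top-level branch (shared prefixes stored once):
  'o'-branch (obbo, obog, obogo, oboogbgbk, obooobkoo, obooobkook, oboookkko, oboookobkb, oboookobko, oboookokob, oboooo, obooookk, oboooookkg, ogbg, ookokkbooo): 50 nodes
Sum: 50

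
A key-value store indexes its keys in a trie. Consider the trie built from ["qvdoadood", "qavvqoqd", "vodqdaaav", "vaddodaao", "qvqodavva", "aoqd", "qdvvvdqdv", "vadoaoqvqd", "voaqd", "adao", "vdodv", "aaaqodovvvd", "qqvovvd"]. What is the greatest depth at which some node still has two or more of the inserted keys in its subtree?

3

Look for the deepest trie node that still has at least two words in its subtree.
"vaddodaao" and "vadoaoqvqd" agree on "vad" (3 characters) before diverging; nothing deeper is shared.
Longest shared-prefix length: 3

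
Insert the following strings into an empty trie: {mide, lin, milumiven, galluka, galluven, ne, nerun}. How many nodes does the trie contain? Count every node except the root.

Count nodes per top-level branch (shared prefixes stored once):
  'g'-branch (galluka, galluven): 10 nodes
  'l'-branch (lin): 3 nodes
  'm'-branch (mide, milumiven): 11 nodes
  'n'-branch (ne, nerun): 5 nodes
Sum: 29

29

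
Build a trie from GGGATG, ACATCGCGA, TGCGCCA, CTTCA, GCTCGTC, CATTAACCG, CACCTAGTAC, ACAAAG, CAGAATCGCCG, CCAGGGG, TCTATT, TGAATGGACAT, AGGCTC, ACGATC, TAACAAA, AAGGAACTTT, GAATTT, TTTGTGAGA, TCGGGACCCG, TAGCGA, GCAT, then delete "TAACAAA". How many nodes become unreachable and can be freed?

After clearing the end-marker at "TAACAAA", prune upward until reaching a node still needed by another word.
The suffix "ACAAA" (5 nodes) is used only by "TAACAAA"; the node for "TA" still has the child "G", so pruning stops there.
Nodes removed: 5

5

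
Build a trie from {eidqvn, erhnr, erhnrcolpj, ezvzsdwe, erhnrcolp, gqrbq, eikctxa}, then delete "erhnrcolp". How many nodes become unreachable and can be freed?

A node on "erhnrcolp"'s path can go only if nothing else ends at it or branches off below it.
Every node on "erhnrcolp" is still needed (e.g. by "erhnrcolpj"), so nothing is freed.
Nodes removed: 0

0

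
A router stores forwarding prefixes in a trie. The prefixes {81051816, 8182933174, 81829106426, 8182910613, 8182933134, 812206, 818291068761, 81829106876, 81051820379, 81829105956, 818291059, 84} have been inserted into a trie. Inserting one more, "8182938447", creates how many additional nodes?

4

Walking "8182938447" from the root, the first 6 characters ("818293") follow existing edges; "8" is the first miss.
New nodes needed: |"8182938447"| − 6 = 10 − 6 = 4.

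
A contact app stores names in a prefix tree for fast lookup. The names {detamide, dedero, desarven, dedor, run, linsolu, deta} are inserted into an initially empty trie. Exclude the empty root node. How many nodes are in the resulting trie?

Trie structure (* marks end of a word):
(root)
├─ d
│  └─ e
│     ├─ d
│     │  ├─ e
│     │  │  └─ r
│     │  │     └─ o *
│     │  └─ o
│     │     └─ r *
│     ├─ s
│     │  └─ a
│     │     └─ r
│     │        └─ v
│     │           └─ e
│     │              └─ n *
│     └─ t
│        └─ a *
│           └─ m
│              └─ i
│                 └─ d
│                    └─ e *
├─ l
│  └─ i
│     └─ n
│        └─ s
│           └─ o
│              └─ l
│                 └─ u *
└─ r
   └─ u
      └─ n *
Counting every labelled node above: 30.

30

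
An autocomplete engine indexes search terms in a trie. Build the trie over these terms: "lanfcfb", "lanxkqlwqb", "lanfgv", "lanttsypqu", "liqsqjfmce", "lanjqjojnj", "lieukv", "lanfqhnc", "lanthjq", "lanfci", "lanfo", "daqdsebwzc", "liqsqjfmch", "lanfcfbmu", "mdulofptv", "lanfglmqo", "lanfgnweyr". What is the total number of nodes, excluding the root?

Trace insertions, counting only characters that open a new branch:
  "lanfcfb" → 7 new (l, a, n, f, c, f, b)
  "lanxkqlwqb" → prefix "lan" already present; 7 new (x, k, q, l, w, q, b)
  "lanfgv" → prefix "lanf" already present; 2 new (g, v)
  "lanttsypqu" → prefix "lan" already present; 7 new (t, t, s, y, p, q, u)
  "liqsqjfmce" → prefix "l" already present; 9 new (i, q, s, q, j, f, m, c, e)
  "lanjqjojnj" → prefix "lan" already present; 7 new (j, q, j, o, j, n, j)
  "lieukv" → prefix "li" already present; 4 new (e, u, k, v)
  "lanfqhnc" → prefix "lanf" already present; 4 new (q, h, n, c)
  "lanthjq" → prefix "lant" already present; 3 new (h, j, q)
  "lanfci" → prefix "lanfc" already present; 1 new (i)
  "lanfo" → prefix "lanf" already present; 1 new (o)
  "daqdsebwzc" → 10 new (d, a, q, d, s, e, b, w, z, c)
  "liqsqjfmch" → prefix "liqsqjfmc" already present; 1 new (h)
  "lanfcfbmu" → prefix "lanfcfb" already present; 2 new (m, u)
  "mdulofptv" → 9 new (m, d, u, l, o, f, p, t, v)
  "lanfglmqo" → prefix "lanfg" already present; 4 new (l, m, q, o)
  "lanfgnweyr" → prefix "lanfg" already present; 5 new (n, w, e, y, r)
Total nodes = 7 + 7 + 2 + 7 + 9 + 7 + 4 + 4 + 3 + 1 + 1 + 10 + 1 + 2 + 9 + 4 + 5 = 83

83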